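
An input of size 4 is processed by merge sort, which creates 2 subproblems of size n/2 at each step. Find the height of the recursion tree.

For divide and conquer with division factor 2:

Problem sizes at each level:
Level 0: 4
Level 1: 2
Level 2: 1

The root is level 0 and the size-1 base case is level 2 (the tree spans levels 0 through 2, i.e. 3 levels counting the root), so the depth is the number of divisions: log_2(4) = 2

The recursion tree depth is log_2(4) = 2. At each level, the problem size is divided by 2, so it takes 2 divisions to reduce to a base case of size 1. The algorithm makes 2 recursive calls at each level.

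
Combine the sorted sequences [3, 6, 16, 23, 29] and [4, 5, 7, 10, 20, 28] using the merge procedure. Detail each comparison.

Merging process:

Compare 3 vs 4: take 3 from left. Merged: [3]
Compare 6 vs 4: take 4 from right. Merged: [3, 4]
Compare 6 vs 5: take 5 from right. Merged: [3, 4, 5]
Compare 6 vs 7: take 6 from left. Merged: [3, 4, 5, 6]
Compare 16 vs 7: take 7 from right. Merged: [3, 4, 5, 6, 7]
Compare 16 vs 10: take 10 from right. Merged: [3, 4, 5, 6, 7, 10]
Compare 16 vs 20: take 16 from left. Merged: [3, 4, 5, 6, 7, 10, 16]
Compare 23 vs 20: take 20 from right. Merged: [3, 4, 5, 6, 7, 10, 16, 20]
Compare 23 vs 28: take 23 from left. Merged: [3, 4, 5, 6, 7, 10, 16, 20, 23]
Compare 29 vs 28: take 28 from right. Merged: [3, 4, 5, 6, 7, 10, 16, 20, 23, 28]
Append remaining from left: [29]. Merged: [3, 4, 5, 6, 7, 10, 16, 20, 23, 28, 29]

Final merged array: [3, 4, 5, 6, 7, 10, 16, 20, 23, 28, 29]
Total comparisons: 10

The merged array is [3, 4, 5, 6, 7, 10, 16, 20, 23, 28, 29], requiring 10 comparisons. The merge step runs in O(n) time where n is the total number of elements.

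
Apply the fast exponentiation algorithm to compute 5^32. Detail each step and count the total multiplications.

Computing 5^32 by squaring (build up from 5^1; each line after the first costs one multiplication):

5^1 = 5
5^2 = (5^1)^2 = 5^2 = 25
5^4 = (5^2)^2 = 25^2 = 625
5^8 = (5^4)^2 = 625^2 = 390625
5^16 = (5^8)^2 = 390625^2 = 152587890625
5^32 = (5^16)^2 = 152587890625^2 = 23283064365386962890625

Result: 23283064365386962890625
Multiplications needed: 5 (5 lines after 5^1)

5^32 = 23283064365386962890625. Using exponentiation by squaring, this requires 5 multiplications. The key idea: if the exponent is even, square the half-power; if odd, multiply by the base once.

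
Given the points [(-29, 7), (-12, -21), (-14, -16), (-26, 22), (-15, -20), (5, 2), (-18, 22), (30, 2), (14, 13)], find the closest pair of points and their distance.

Computing all pairwise distances among 9 points:

d((-29, 7), (-12, -21)) = 32.7567
d((-29, 7), (-14, -16)) = 27.4591
d((-29, 7), (-26, 22)) = 15.2971
d((-29, 7), (-15, -20)) = 30.4138
d((-29, 7), (5, 2)) = 34.3657
d((-29, 7), (-18, 22)) = 18.6011
d((-29, 7), (30, 2)) = 59.2115
d((-29, 7), (14, 13)) = 43.4166
d((-12, -21), (-14, -16)) = 5.3852
d((-12, -21), (-26, 22)) = 45.2217
d((-12, -21), (-15, -20)) = 3.1623 <-- minimum
d((-12, -21), (5, 2)) = 28.6007
d((-12, -21), (-18, 22)) = 43.4166
d((-12, -21), (30, 2)) = 47.8853
d((-12, -21), (14, 13)) = 42.8019
d((-14, -16), (-26, 22)) = 39.8497
d((-14, -16), (-15, -20)) = 4.1231
d((-14, -16), (5, 2)) = 26.1725
d((-14, -16), (-18, 22)) = 38.2099
d((-14, -16), (30, 2)) = 47.5395
d((-14, -16), (14, 13)) = 40.3113
d((-26, 22), (-15, -20)) = 43.4166
d((-26, 22), (5, 2)) = 36.8917
d((-26, 22), (-18, 22)) = 8.0
d((-26, 22), (30, 2)) = 59.4643
d((-26, 22), (14, 13)) = 41.0
d((-15, -20), (5, 2)) = 29.7321
d((-15, -20), (-18, 22)) = 42.107
d((-15, -20), (30, 2)) = 50.0899
d((-15, -20), (14, 13)) = 43.9318
d((5, 2), (-18, 22)) = 30.4795
d((5, 2), (30, 2)) = 25.0
d((5, 2), (14, 13)) = 14.2127
d((-18, 22), (30, 2)) = 52.0
d((-18, 22), (14, 13)) = 33.2415
d((30, 2), (14, 13)) = 19.4165

Closest pair: (-12, -21) and (-15, -20) with distance 3.1623

The closest pair is (-12, -21) and (-15, -20) with Euclidean distance 3.1623. For 9 points, brute-force pairwise comparison is shown above. For large n, the divide-and-conquer algorithm (sort by x, recurse on halves, check the dividing strip) achieves O(n log n).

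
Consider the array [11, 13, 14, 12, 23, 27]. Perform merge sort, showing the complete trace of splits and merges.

Merge sort trace:

Split: [11, 13, 14, 12, 23, 27] -> [11, 13, 14] and [12, 23, 27]
  Split: [11, 13, 14] -> [11] and [13, 14]
    Split: [13, 14] -> [13] and [14]
    Merge: [13] + [14] -> [13, 14]
  Merge: [11] + [13, 14] -> [11, 13, 14]
  Split: [12, 23, 27] -> [12] and [23, 27]
    Split: [23, 27] -> [23] and [27]
    Merge: [23] + [27] -> [23, 27]
  Merge: [12] + [23, 27] -> [12, 23, 27]
Merge: [11, 13, 14] + [12, 23, 27] -> [11, 12, 13, 14, 23, 27]

Final sorted array: [11, 12, 13, 14, 23, 27]

The merge sort proceeds by recursively splitting the array and merging sorted halves.
After all merges, the sorted array is [11, 12, 13, 14, 23, 27].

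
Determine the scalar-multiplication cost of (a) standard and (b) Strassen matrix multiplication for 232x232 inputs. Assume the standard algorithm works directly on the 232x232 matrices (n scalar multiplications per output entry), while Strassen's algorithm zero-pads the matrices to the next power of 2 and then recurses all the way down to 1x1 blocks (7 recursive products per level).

Matrix multiplication for 232x232 matrices:

Strassen's algorithm requires power-of-2 dimensions. Pad 232x232 to 256x256 (next power of 2).

Standard algorithm: 232^3 = 12487168 multiplications
Strassen's algorithm: 7^(log2(256)) = 7^8 = 5764801 multiplications
Savings: 12487168 - 5764801 = 6722367 multiplications

Standard: 12487168 multiplications (232^3). Strassen: 5764801 multiplications (7^8, after padding to 256x256). Strassen reduces 8 recursive multiplications to 7 at each level.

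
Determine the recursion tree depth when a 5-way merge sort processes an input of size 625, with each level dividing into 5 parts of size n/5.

For divide and conquer with division factor 5:

Problem sizes at each level:
Level 0: 625
Level 1: 125
Level 2: 25
Level 3: 5
Level 4: 1

The root is level 0 and the size-1 base case is level 4 (the tree spans levels 0 through 4, i.e. 5 levels counting the root), so the depth is the number of divisions: log_5(625) = 4

The recursion tree depth is log_5(625) = 4. At each level, the problem size is divided by 5, so it takes 4 divisions to reduce to a base case of size 1. The algorithm makes 5 recursive calls at each level.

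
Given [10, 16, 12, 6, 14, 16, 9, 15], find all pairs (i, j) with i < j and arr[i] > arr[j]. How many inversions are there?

Finding inversions in [10, 16, 12, 6, 14, 16, 9, 15]:

(0, 3): arr[0]=10 > arr[3]=6
(0, 6): arr[0]=10 > arr[6]=9
(1, 2): arr[1]=16 > arr[2]=12
(1, 3): arr[1]=16 > arr[3]=6
(1, 4): arr[1]=16 > arr[4]=14
(1, 6): arr[1]=16 > arr[6]=9
(1, 7): arr[1]=16 > arr[7]=15
(2, 3): arr[2]=12 > arr[3]=6
(2, 6): arr[2]=12 > arr[6]=9
(4, 6): arr[4]=14 > arr[6]=9
(5, 6): arr[5]=16 > arr[6]=9
(5, 7): arr[5]=16 > arr[7]=15

Total inversions: 12

The array has 12 inversion(s): (0,3), (0,6), (1,2), (1,3), (1,4), (1,6), (1,7), (2,3), (2,6), (4,6), (5,6), (5,7). Each pair (i,j) satisfies i < j and arr[i] > arr[j].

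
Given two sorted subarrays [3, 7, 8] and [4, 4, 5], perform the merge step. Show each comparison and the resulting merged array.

Merging process:

Compare 3 vs 4: take 3 from left. Merged: [3]
Compare 7 vs 4: take 4 from right. Merged: [3, 4]
Compare 7 vs 4: take 4 from right. Merged: [3, 4, 4]
Compare 7 vs 5: take 5 from right. Merged: [3, 4, 4, 5]
Append remaining from left: [7, 8]. Merged: [3, 4, 4, 5, 7, 8]

Final merged array: [3, 4, 4, 5, 7, 8]
Total comparisons: 4

The merged array is [3, 4, 4, 5, 7, 8], requiring 4 comparisons. The merge step runs in O(n) time where n is the total number of elements.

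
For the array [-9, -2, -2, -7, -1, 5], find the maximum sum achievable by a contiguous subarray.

Using Kadane's algorithm on [-9, -2, -2, -7, -1, 5]:

Scanning through the array:
Position 1 (value -2): max_ending_here = -2, max_so_far = -2
Position 2 (value -2): max_ending_here = -2, max_so_far = -2
Position 3 (value -7): max_ending_here = -7, max_so_far = -2
Position 4 (value -1): max_ending_here = -1, max_so_far = -1
Position 5 (value 5): max_ending_here = 5, max_so_far = 5

Maximum subarray: [5]
Maximum sum: 5

The maximum subarray is [5] with sum 5. This subarray runs from index 5 to index 5.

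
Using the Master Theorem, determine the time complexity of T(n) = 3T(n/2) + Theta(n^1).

Master Theorem for T(n) = 3T(n/2) + O(n^1):

a = 3, b = 2, c = 1
log_b(a) = log_2(3) = 1.5850

Case 1: c = 1 < log_2(3) = 1.5850
T(n) = O(n^(log_2 3))

For T(n) = 3T(n/2) + O(n^1): log_2(3) = 1.5850. This is Case 1 of the Master Theorem (c < log_b(a), work dominated by leaves), giving O(n^(log_2 3)).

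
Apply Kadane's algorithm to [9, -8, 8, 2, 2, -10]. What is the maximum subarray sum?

Using Kadane's algorithm on [9, -8, 8, 2, 2, -10]:

Scanning through the array:
Position 1 (value -8): max_ending_here = 1, max_so_far = 9
Position 2 (value 8): max_ending_here = 9, max_so_far = 9
Position 3 (value 2): max_ending_here = 11, max_so_far = 11
Position 4 (value 2): max_ending_here = 13, max_so_far = 13
Position 5 (value -10): max_ending_here = 3, max_so_far = 13

Maximum subarray: [9, -8, 8, 2, 2]
Maximum sum: 13

The maximum subarray is [9, -8, 8, 2, 2] with sum 13. This subarray runs from index 0 to index 4.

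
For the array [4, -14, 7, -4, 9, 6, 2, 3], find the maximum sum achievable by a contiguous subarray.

Using Kadane's algorithm on [4, -14, 7, -4, 9, 6, 2, 3]:

Scanning through the array:
Position 1 (value -14): max_ending_here = -10, max_so_far = 4
Position 2 (value 7): max_ending_here = 7, max_so_far = 7
Position 3 (value -4): max_ending_here = 3, max_so_far = 7
Position 4 (value 9): max_ending_here = 12, max_so_far = 12
Position 5 (value 6): max_ending_here = 18, max_so_far = 18
Position 6 (value 2): max_ending_here = 20, max_so_far = 20
Position 7 (value 3): max_ending_here = 23, max_so_far = 23

Maximum subarray: [7, -4, 9, 6, 2, 3]
Maximum sum: 23

The maximum subarray is [7, -4, 9, 6, 2, 3] with sum 23. This subarray runs from index 2 to index 7.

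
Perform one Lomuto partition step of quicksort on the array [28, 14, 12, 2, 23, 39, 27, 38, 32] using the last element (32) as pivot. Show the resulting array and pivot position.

Lomuto partition with pivot = 32:

Initial array: [28, 14, 12, 2, 23, 39, 27, 38, 32]

arr[0]=28 <= 32: swap with position 0, array becomes [28, 14, 12, 2, 23, 39, 27, 38, 32]
arr[1]=14 <= 32: swap with position 1, array becomes [28, 14, 12, 2, 23, 39, 27, 38, 32]
arr[2]=12 <= 32: swap with position 2, array becomes [28, 14, 12, 2, 23, 39, 27, 38, 32]
arr[3]=2 <= 32: swap with position 3, array becomes [28, 14, 12, 2, 23, 39, 27, 38, 32]
arr[4]=23 <= 32: swap with position 4, array becomes [28, 14, 12, 2, 23, 39, 27, 38, 32]
arr[5]=39 > 32: no swap
arr[6]=27 <= 32: swap with position 5, array becomes [28, 14, 12, 2, 23, 27, 39, 38, 32]
arr[7]=38 > 32: no swap

Place pivot at position 6: [28, 14, 12, 2, 23, 27, 32, 38, 39]
Pivot position: 6

After partitioning with pivot 32, the array becomes [28, 14, 12, 2, 23, 27, 32, 38, 39]. The pivot is placed at index 6. All elements to the left of the pivot are <= 32, and all elements to the right are > 32.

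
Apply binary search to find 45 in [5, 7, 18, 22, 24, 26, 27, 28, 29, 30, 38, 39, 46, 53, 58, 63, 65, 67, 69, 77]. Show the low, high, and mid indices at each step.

Binary search for 45 in [5, 7, 18, 22, 24, 26, 27, 28, 29, 30, 38, 39, 46, 53, 58, 63, 65, 67, 69, 77]:

lo=0, hi=19, mid=9, arr[mid]=30 -> 30 < 45, search right half
lo=10, hi=19, mid=14, arr[mid]=58 -> 58 > 45, search left half
lo=10, hi=13, mid=11, arr[mid]=39 -> 39 < 45, search right half
lo=12, hi=13, mid=12, arr[mid]=46 -> 46 > 45, search left half
lo=12 > hi=11, target 45 not found

Binary search determines that 45 is not in the array after 4 comparisons. The search space was exhausted without finding the target.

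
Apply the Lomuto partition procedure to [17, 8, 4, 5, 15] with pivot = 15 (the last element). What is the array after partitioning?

Lomuto partition with pivot = 15:

Initial array: [17, 8, 4, 5, 15]

arr[0]=17 > 15: no swap
arr[1]=8 <= 15: swap with position 0, array becomes [8, 17, 4, 5, 15]
arr[2]=4 <= 15: swap with position 1, array becomes [8, 4, 17, 5, 15]
arr[3]=5 <= 15: swap with position 2, array becomes [8, 4, 5, 17, 15]

Place pivot at position 3: [8, 4, 5, 15, 17]
Pivot position: 3

After partitioning with pivot 15, the array becomes [8, 4, 5, 15, 17]. The pivot is placed at index 3. All elements to the left of the pivot are <= 15, and all elements to the right are > 15.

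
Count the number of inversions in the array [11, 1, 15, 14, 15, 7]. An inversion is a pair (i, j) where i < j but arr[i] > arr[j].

Finding inversions in [11, 1, 15, 14, 15, 7]:

(0, 1): arr[0]=11 > arr[1]=1
(0, 5): arr[0]=11 > arr[5]=7
(2, 3): arr[2]=15 > arr[3]=14
(2, 5): arr[2]=15 > arr[5]=7
(3, 5): arr[3]=14 > arr[5]=7
(4, 5): arr[4]=15 > arr[5]=7

Total inversions: 6

The array has 6 inversion(s): (0,1), (0,5), (2,3), (2,5), (3,5), (4,5). Each pair (i,j) satisfies i < j and arr[i] > arr[j].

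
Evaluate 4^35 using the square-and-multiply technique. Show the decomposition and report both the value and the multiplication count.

Computing 4^35 by squaring (build up from 4^1; each line after the first costs one multiplication):

4^1 = 4
4^2 = (4^1)^2 = 4^2 = 16
4^4 = (4^2)^2 = 16^2 = 256
4^8 = (4^4)^2 = 256^2 = 65536
4^16 = (4^8)^2 = 65536^2 = 4294967296
4^17 = 4 * 4^16 = 4 * 4294967296 = 17179869184
4^34 = (4^17)^2 = 17179869184^2 = 295147905179352825856
4^35 = 4 * 4^34 = 4 * 295147905179352825856 = 1180591620717411303424

Result: 1180591620717411303424
Multiplications needed: 7 (7 lines after 4^1)

4^35 = 1180591620717411303424. Using exponentiation by squaring, this requires 7 multiplications. The key idea: if the exponent is even, square the half-power; if odd, multiply by the base once.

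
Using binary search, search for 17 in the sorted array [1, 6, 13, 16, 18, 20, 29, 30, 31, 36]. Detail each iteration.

Binary search for 17 in [1, 6, 13, 16, 18, 20, 29, 30, 31, 36]:

lo=0, hi=9, mid=4, arr[mid]=18 -> 18 > 17, search left half
lo=0, hi=3, mid=1, arr[mid]=6 -> 6 < 17, search right half
lo=2, hi=3, mid=2, arr[mid]=13 -> 13 < 17, search right half
lo=3, hi=3, mid=3, arr[mid]=16 -> 16 < 17, search right half
lo=4 > hi=3, target 17 not found

Binary search determines that 17 is not in the array after 4 comparisons. The search space was exhausted without finding the target.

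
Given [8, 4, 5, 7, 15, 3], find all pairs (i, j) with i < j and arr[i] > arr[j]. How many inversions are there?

Finding inversions in [8, 4, 5, 7, 15, 3]:

(0, 1): arr[0]=8 > arr[1]=4
(0, 2): arr[0]=8 > arr[2]=5
(0, 3): arr[0]=8 > arr[3]=7
(0, 5): arr[0]=8 > arr[5]=3
(1, 5): arr[1]=4 > arr[5]=3
(2, 5): arr[2]=5 > arr[5]=3
(3, 5): arr[3]=7 > arr[5]=3
(4, 5): arr[4]=15 > arr[5]=3

Total inversions: 8

The array has 8 inversion(s): (0,1), (0,2), (0,3), (0,5), (1,5), (2,5), (3,5), (4,5). Each pair (i,j) satisfies i < j and arr[i] > arr[j].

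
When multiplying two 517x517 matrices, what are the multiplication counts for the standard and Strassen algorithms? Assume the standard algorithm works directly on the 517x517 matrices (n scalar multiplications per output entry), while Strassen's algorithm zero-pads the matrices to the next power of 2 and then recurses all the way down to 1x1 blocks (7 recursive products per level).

Matrix multiplication for 517x517 matrices:

Strassen's algorithm requires power-of-2 dimensions. Pad 517x517 to 1024x1024 (next power of 2).

Standard algorithm: 517^3 = 138188413 multiplications
Strassen's algorithm: 7^(log2(1024)) = 7^10 = 282475249 multiplications
Difference: 138188413 - 282475249 = -144286836 (Strassen uses MORE here due to padding overhead — for small or just-over-power-of-2 n, padding can outweigh the per-level savings)

Standard: 138188413 multiplications (517^3). Strassen: 282475249 multiplications (7^10, after padding to 1024x1024). Strassen reduces 8 recursive multiplications to 7 at each level.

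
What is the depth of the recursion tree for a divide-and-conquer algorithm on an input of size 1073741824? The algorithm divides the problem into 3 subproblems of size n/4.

For divide and conquer with division factor 4:

Problem sizes at each level:
Level 0: 1073741824
Level 1: 268435456
Level 2: 67108864
Level 3: 16777216
Level 4: 4194304
Level 5: 1048576
Level 6: 262144
Level 7: 65536
Level 8: 16384
Level 9: 4096
Level 10: 1024
Level 11: 256
Level 12: 64
Level 13: 16
Level 14: 4
Level 15: 1

The root is level 0 and the size-1 base case is level 15 (the tree spans levels 0 through 15, i.e. 16 levels counting the root), so the depth is the number of divisions: log_4(1073741824) = 15

The recursion tree depth is log_4(1073741824) = 15. At each level, the problem size is divided by 4, so it takes 15 divisions to reduce to a base case of size 1. The algorithm makes 3 recursive calls at each level.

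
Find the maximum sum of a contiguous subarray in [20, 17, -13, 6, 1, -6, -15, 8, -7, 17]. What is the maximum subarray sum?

Using Kadane's algorithm on [20, 17, -13, 6, 1, -6, -15, 8, -7, 17]:

Scanning through the array:
Position 1 (value 17): max_ending_here = 37, max_so_far = 37
Position 2 (value -13): max_ending_here = 24, max_so_far = 37
Position 3 (value 6): max_ending_here = 30, max_so_far = 37
Position 4 (value 1): max_ending_here = 31, max_so_far = 37
Position 5 (value -6): max_ending_here = 25, max_so_far = 37
Position 6 (value -15): max_ending_here = 10, max_so_far = 37
Position 7 (value 8): max_ending_here = 18, max_so_far = 37
Position 8 (value -7): max_ending_here = 11, max_so_far = 37
Position 9 (value 17): max_ending_here = 28, max_so_far = 37

Maximum subarray: [20, 17]
Maximum sum: 37

The maximum subarray is [20, 17] with sum 37. This subarray runs from index 0 to index 1.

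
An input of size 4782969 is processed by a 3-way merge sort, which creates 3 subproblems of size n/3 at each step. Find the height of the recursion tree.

For divide and conquer with division factor 3:

Problem sizes at each level:
Level 0: 4782969
Level 1: 1594323
Level 2: 531441
Level 3: 177147
Level 4: 59049
Level 5: 19683
Level 6: 6561
Level 7: 2187
Level 8: 729
Level 9: 243
Level 10: 81
Level 11: 27
Level 12: 9
Level 13: 3
Level 14: 1

The root is level 0 and the size-1 base case is level 14 (the tree spans levels 0 through 14, i.e. 15 levels counting the root), so the depth is the number of divisions: log_3(4782969) = 14

The recursion tree depth is log_3(4782969) = 14. At each level, the problem size is divided by 3, so it takes 14 divisions to reduce to a base case of size 1. The algorithm makes 3 recursive calls at each level.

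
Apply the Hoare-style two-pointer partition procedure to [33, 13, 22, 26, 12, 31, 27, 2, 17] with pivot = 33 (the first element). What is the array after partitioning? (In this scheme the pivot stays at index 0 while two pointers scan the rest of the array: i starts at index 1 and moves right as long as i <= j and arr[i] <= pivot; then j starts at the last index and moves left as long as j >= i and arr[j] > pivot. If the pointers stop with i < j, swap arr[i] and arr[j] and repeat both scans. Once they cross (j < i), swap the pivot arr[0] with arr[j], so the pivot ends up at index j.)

Hoare-style two-pointer partition with pivot = 33:

Initial array: [33, 13, 22, 26, 12, 31, 27, 2, 17]

Pointers start at i = 1, j = 8.
i ends at 9, j ends at 8: the pointers have crossed (j < i), so scanning stops.

Swap pivot arr[0] with arr[8] to place pivot at position 8: [17, 13, 22, 26, 12, 31, 27, 2, 33]
Pivot position: 8

After partitioning with pivot 33, the array becomes [17, 13, 22, 26, 12, 31, 27, 2, 33]. The pivot is placed at index 8. All elements to the left of the pivot are <= 33, and all elements to the right are > 33.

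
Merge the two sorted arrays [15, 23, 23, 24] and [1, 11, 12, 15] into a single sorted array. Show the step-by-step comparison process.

Merging process:

Compare 15 vs 1: take 1 from right. Merged: [1]
Compare 15 vs 11: take 11 from right. Merged: [1, 11]
Compare 15 vs 12: take 12 from right. Merged: [1, 11, 12]
Compare 15 vs 15: take 15 from left. Merged: [1, 11, 12, 15]
Compare 23 vs 15: take 15 from right. Merged: [1, 11, 12, 15, 15]
Append remaining from left: [23, 23, 24]. Merged: [1, 11, 12, 15, 15, 23, 23, 24]

Final merged array: [1, 11, 12, 15, 15, 23, 23, 24]
Total comparisons: 5

The merged array is [1, 11, 12, 15, 15, 23, 23, 24], requiring 5 comparisons. The merge step runs in O(n) time where n is the total number of elements.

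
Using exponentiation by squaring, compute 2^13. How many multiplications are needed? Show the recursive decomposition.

Computing 2^13 by squaring (build up from 2^1; each line after the first costs one multiplication):

2^1 = 2
2^2 = (2^1)^2 = 2^2 = 4
2^3 = 2 * 2^2 = 2 * 4 = 8
2^6 = (2^3)^2 = 8^2 = 64
2^12 = (2^6)^2 = 64^2 = 4096
2^13 = 2 * 2^12 = 2 * 4096 = 8192

Result: 8192
Multiplications needed: 5 (5 lines after 2^1)

2^13 = 8192. Using exponentiation by squaring, this requires 5 multiplications. The key idea: if the exponent is even, square the half-power; if odd, multiply by the base once.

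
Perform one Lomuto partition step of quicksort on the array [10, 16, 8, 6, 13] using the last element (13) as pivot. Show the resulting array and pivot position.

Lomuto partition with pivot = 13:

Initial array: [10, 16, 8, 6, 13]

arr[0]=10 <= 13: swap with position 0, array becomes [10, 16, 8, 6, 13]
arr[1]=16 > 13: no swap
arr[2]=8 <= 13: swap with position 1, array becomes [10, 8, 16, 6, 13]
arr[3]=6 <= 13: swap with position 2, array becomes [10, 8, 6, 16, 13]

Place pivot at position 3: [10, 8, 6, 13, 16]
Pivot position: 3

After partitioning with pivot 13, the array becomes [10, 8, 6, 13, 16]. The pivot is placed at index 3. All elements to the left of the pivot are <= 13, and all elements to the right are > 13.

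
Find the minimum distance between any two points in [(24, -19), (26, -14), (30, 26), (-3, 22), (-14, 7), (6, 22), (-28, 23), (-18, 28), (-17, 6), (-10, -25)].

Computing all pairwise distances among 10 points:

d((24, -19), (26, -14)) = 5.3852
d((24, -19), (30, 26)) = 45.3982
d((24, -19), (-3, 22)) = 49.0918
d((24, -19), (-14, 7)) = 46.0435
d((24, -19), (6, 22)) = 44.7772
d((24, -19), (-28, 23)) = 66.8431
d((24, -19), (-18, 28)) = 63.0317
d((24, -19), (-17, 6)) = 48.0208
d((24, -19), (-10, -25)) = 34.5254
d((26, -14), (30, 26)) = 40.1995
d((26, -14), (-3, 22)) = 46.2277
d((26, -14), (-14, 7)) = 45.1774
d((26, -14), (6, 22)) = 41.1825
d((26, -14), (-28, 23)) = 65.4599
d((26, -14), (-18, 28)) = 60.8276
d((26, -14), (-17, 6)) = 47.4236
d((26, -14), (-10, -25)) = 37.6431
d((30, 26), (-3, 22)) = 33.2415
d((30, 26), (-14, 7)) = 47.927
d((30, 26), (6, 22)) = 24.3311
d((30, 26), (-28, 23)) = 58.0775
d((30, 26), (-18, 28)) = 48.0416
d((30, 26), (-17, 6)) = 51.0784
d((30, 26), (-10, -25)) = 64.8151
d((-3, 22), (-14, 7)) = 18.6011
d((-3, 22), (6, 22)) = 9.0
d((-3, 22), (-28, 23)) = 25.02
d((-3, 22), (-18, 28)) = 16.1555
d((-3, 22), (-17, 6)) = 21.2603
d((-3, 22), (-10, -25)) = 47.5184
d((-14, 7), (6, 22)) = 25.0
d((-14, 7), (-28, 23)) = 21.2603
d((-14, 7), (-18, 28)) = 21.3776
d((-14, 7), (-17, 6)) = 3.1623 <-- minimum
d((-14, 7), (-10, -25)) = 32.249
d((6, 22), (-28, 23)) = 34.0147
d((6, 22), (-18, 28)) = 24.7386
d((6, 22), (-17, 6)) = 28.0179
d((6, 22), (-10, -25)) = 49.6488
d((-28, 23), (-18, 28)) = 11.1803
d((-28, 23), (-17, 6)) = 20.2485
d((-28, 23), (-10, -25)) = 51.264
d((-18, 28), (-17, 6)) = 22.0227
d((-18, 28), (-10, -25)) = 53.6004
d((-17, 6), (-10, -25)) = 31.7805

Closest pair: (-14, 7) and (-17, 6) with distance 3.1623

The closest pair is (-14, 7) and (-17, 6) with Euclidean distance 3.1623. For 10 points, brute-force pairwise comparison is shown above. For large n, the divide-and-conquer algorithm (sort by x, recurse on halves, check the dividing strip) achieves O(n log n).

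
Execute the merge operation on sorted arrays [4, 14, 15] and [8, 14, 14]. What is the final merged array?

Merging process:

Compare 4 vs 8: take 4 from left. Merged: [4]
Compare 14 vs 8: take 8 from right. Merged: [4, 8]
Compare 14 vs 14: take 14 from left. Merged: [4, 8, 14]
Compare 15 vs 14: take 14 from right. Merged: [4, 8, 14, 14]
Compare 15 vs 14: take 14 from right. Merged: [4, 8, 14, 14, 14]
Append remaining from left: [15]. Merged: [4, 8, 14, 14, 14, 15]

Final merged array: [4, 8, 14, 14, 14, 15]
Total comparisons: 5

The merged array is [4, 8, 14, 14, 14, 15], requiring 5 comparisons. The merge step runs in O(n) time where n is the total number of elements.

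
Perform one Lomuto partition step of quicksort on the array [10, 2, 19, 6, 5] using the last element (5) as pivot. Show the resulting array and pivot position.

Lomuto partition with pivot = 5:

Initial array: [10, 2, 19, 6, 5]

arr[0]=10 > 5: no swap
arr[1]=2 <= 5: swap with position 0, array becomes [2, 10, 19, 6, 5]
arr[2]=19 > 5: no swap
arr[3]=6 > 5: no swap

Place pivot at position 1: [2, 5, 19, 6, 10]
Pivot position: 1

After partitioning with pivot 5, the array becomes [2, 5, 19, 6, 10]. The pivot is placed at index 1. All elements to the left of the pivot are <= 5, and all elements to the right are > 5.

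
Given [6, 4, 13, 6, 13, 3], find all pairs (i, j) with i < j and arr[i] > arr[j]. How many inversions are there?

Finding inversions in [6, 4, 13, 6, 13, 3]:

(0, 1): arr[0]=6 > arr[1]=4
(0, 5): arr[0]=6 > arr[5]=3
(1, 5): arr[1]=4 > arr[5]=3
(2, 3): arr[2]=13 > arr[3]=6
(2, 5): arr[2]=13 > arr[5]=3
(3, 5): arr[3]=6 > arr[5]=3
(4, 5): arr[4]=13 > arr[5]=3

Total inversions: 7

The array has 7 inversion(s): (0,1), (0,5), (1,5), (2,3), (2,5), (3,5), (4,5). Each pair (i,j) satisfies i < j and arr[i] > arr[j].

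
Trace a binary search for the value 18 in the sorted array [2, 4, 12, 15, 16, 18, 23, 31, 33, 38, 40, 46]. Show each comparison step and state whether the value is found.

Binary search for 18 in [2, 4, 12, 15, 16, 18, 23, 31, 33, 38, 40, 46]:

lo=0, hi=11, mid=5, arr[mid]=18 -> Found target at index 5!

Binary search finds 18 at index 5 after 1 comparisons. The search repeatedly halves the search space by comparing with the middle element.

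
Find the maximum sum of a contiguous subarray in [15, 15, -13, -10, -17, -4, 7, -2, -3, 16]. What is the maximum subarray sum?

Using Kadane's algorithm on [15, 15, -13, -10, -17, -4, 7, -2, -3, 16]:

Scanning through the array:
Position 1 (value 15): max_ending_here = 30, max_so_far = 30
Position 2 (value -13): max_ending_here = 17, max_so_far = 30
Position 3 (value -10): max_ending_here = 7, max_so_far = 30
Position 4 (value -17): max_ending_here = -10, max_so_far = 30
Position 5 (value -4): max_ending_here = -4, max_so_far = 30
Position 6 (value 7): max_ending_here = 7, max_so_far = 30
Position 7 (value -2): max_ending_here = 5, max_so_far = 30
Position 8 (value -3): max_ending_here = 2, max_so_far = 30
Position 9 (value 16): max_ending_here = 18, max_so_far = 30

Maximum subarray: [15, 15]
Maximum sum: 30

The maximum subarray is [15, 15] with sum 30. This subarray runs from index 0 to index 1.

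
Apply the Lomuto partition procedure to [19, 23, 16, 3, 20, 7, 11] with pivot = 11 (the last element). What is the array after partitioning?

Lomuto partition with pivot = 11:

Initial array: [19, 23, 16, 3, 20, 7, 11]

arr[0]=19 > 11: no swap
arr[1]=23 > 11: no swap
arr[2]=16 > 11: no swap
arr[3]=3 <= 11: swap with position 0, array becomes [3, 23, 16, 19, 20, 7, 11]
arr[4]=20 > 11: no swap
arr[5]=7 <= 11: swap with position 1, array becomes [3, 7, 16, 19, 20, 23, 11]

Place pivot at position 2: [3, 7, 11, 19, 20, 23, 16]
Pivot position: 2

After partitioning with pivot 11, the array becomes [3, 7, 11, 19, 20, 23, 16]. The pivot is placed at index 2. All elements to the left of the pivot are <= 11, and all elements to the right are > 11.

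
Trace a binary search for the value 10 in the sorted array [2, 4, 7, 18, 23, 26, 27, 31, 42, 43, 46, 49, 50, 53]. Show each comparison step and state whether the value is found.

Binary search for 10 in [2, 4, 7, 18, 23, 26, 27, 31, 42, 43, 46, 49, 50, 53]:

lo=0, hi=13, mid=6, arr[mid]=27 -> 27 > 10, search left half
lo=0, hi=5, mid=2, arr[mid]=7 -> 7 < 10, search right half
lo=3, hi=5, mid=4, arr[mid]=23 -> 23 > 10, search left half
lo=3, hi=3, mid=3, arr[mid]=18 -> 18 > 10, search left half
lo=3 > hi=2, target 10 not found

Binary search determines that 10 is not in the array after 4 comparisons. The search space was exhausted without finding the target.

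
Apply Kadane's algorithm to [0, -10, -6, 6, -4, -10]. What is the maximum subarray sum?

Using Kadane's algorithm on [0, -10, -6, 6, -4, -10]:

Scanning through the array:
Position 1 (value -10): max_ending_here = -10, max_so_far = 0
Position 2 (value -6): max_ending_here = -6, max_so_far = 0
Position 3 (value 6): max_ending_here = 6, max_so_far = 6
Position 4 (value -4): max_ending_here = 2, max_so_far = 6
Position 5 (value -10): max_ending_here = -8, max_so_far = 6

Maximum subarray: [6]
Maximum sum: 6

The maximum subarray is [6] with sum 6. This subarray runs from index 3 to index 3.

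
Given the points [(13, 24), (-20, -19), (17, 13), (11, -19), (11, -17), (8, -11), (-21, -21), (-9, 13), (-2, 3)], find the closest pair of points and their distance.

Computing all pairwise distances among 9 points:

d((13, 24), (-20, -19)) = 54.2033
d((13, 24), (17, 13)) = 11.7047
d((13, 24), (11, -19)) = 43.0465
d((13, 24), (11, -17)) = 41.0488
d((13, 24), (8, -11)) = 35.3553
d((13, 24), (-21, -21)) = 56.4004
d((13, 24), (-9, 13)) = 24.5967
d((13, 24), (-2, 3)) = 25.807
d((-20, -19), (17, 13)) = 48.9183
d((-20, -19), (11, -19)) = 31.0
d((-20, -19), (11, -17)) = 31.0644
d((-20, -19), (8, -11)) = 29.1204
d((-20, -19), (-21, -21)) = 2.2361
d((-20, -19), (-9, 13)) = 33.8378
d((-20, -19), (-2, 3)) = 28.4253
d((17, 13), (11, -19)) = 32.5576
d((17, 13), (11, -17)) = 30.5941
d((17, 13), (8, -11)) = 25.632
d((17, 13), (-21, -21)) = 50.9902
d((17, 13), (-9, 13)) = 26.0
d((17, 13), (-2, 3)) = 21.4709
d((11, -19), (11, -17)) = 2.0 <-- minimum
d((11, -19), (8, -11)) = 8.544
d((11, -19), (-21, -21)) = 32.0624
d((11, -19), (-9, 13)) = 37.7359
d((11, -19), (-2, 3)) = 25.5539
d((11, -17), (8, -11)) = 6.7082
d((11, -17), (-21, -21)) = 32.249
d((11, -17), (-9, 13)) = 36.0555
d((11, -17), (-2, 3)) = 23.8537
d((8, -11), (-21, -21)) = 30.6757
d((8, -11), (-9, 13)) = 29.4109
d((8, -11), (-2, 3)) = 17.2047
d((-21, -21), (-9, 13)) = 36.0555
d((-21, -21), (-2, 3)) = 30.6105
d((-9, 13), (-2, 3)) = 12.2066

Closest pair: (11, -19) and (11, -17) with distance 2.0

The closest pair is (11, -19) and (11, -17) with Euclidean distance 2.0. For 9 points, brute-force pairwise comparison is shown above. For large n, the divide-and-conquer algorithm (sort by x, recurse on halves, check the dividing strip) achieves O(n log n).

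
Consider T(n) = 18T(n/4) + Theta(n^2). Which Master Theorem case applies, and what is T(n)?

Master Theorem for T(n) = 18T(n/4) + O(n^2):

a = 18, b = 4, c = 2
log_b(a) = log_4(18) = 2.0850

Case 1: c = 2 < log_4(18) = 2.0850
T(n) = O(n^(log_4 18))

For T(n) = 18T(n/4) + O(n^2): log_4(18) = 2.0850. This is Case 1 of the Master Theorem (c < log_b(a), work dominated by leaves), giving O(n^(log_4 18)).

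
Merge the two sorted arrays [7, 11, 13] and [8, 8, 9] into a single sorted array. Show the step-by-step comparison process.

Merging process:

Compare 7 vs 8: take 7 from left. Merged: [7]
Compare 11 vs 8: take 8 from right. Merged: [7, 8]
Compare 11 vs 8: take 8 from right. Merged: [7, 8, 8]
Compare 11 vs 9: take 9 from right. Merged: [7, 8, 8, 9]
Append remaining from left: [11, 13]. Merged: [7, 8, 8, 9, 11, 13]

Final merged array: [7, 8, 8, 9, 11, 13]
Total comparisons: 4

The merged array is [7, 8, 8, 9, 11, 13], requiring 4 comparisons. The merge step runs in O(n) time where n is the total number of elements.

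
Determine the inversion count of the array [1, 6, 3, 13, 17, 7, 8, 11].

Finding inversions in [1, 6, 3, 13, 17, 7, 8, 11]:

(1, 2): arr[1]=6 > arr[2]=3
(3, 5): arr[3]=13 > arr[5]=7
(3, 6): arr[3]=13 > arr[6]=8
(3, 7): arr[3]=13 > arr[7]=11
(4, 5): arr[4]=17 > arr[5]=7
(4, 6): arr[4]=17 > arr[6]=8
(4, 7): arr[4]=17 > arr[7]=11

Total inversions: 7

The array has 7 inversion(s): (1,2), (3,5), (3,6), (3,7), (4,5), (4,6), (4,7). Each pair (i,j) satisfies i < j and arr[i] > arr[j].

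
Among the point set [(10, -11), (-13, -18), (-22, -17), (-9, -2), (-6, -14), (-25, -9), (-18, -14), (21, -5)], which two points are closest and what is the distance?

Computing all pairwise distances among 8 points:

d((10, -11), (-13, -18)) = 24.0416
d((10, -11), (-22, -17)) = 32.5576
d((10, -11), (-9, -2)) = 21.0238
d((10, -11), (-6, -14)) = 16.2788
d((10, -11), (-25, -9)) = 35.0571
d((10, -11), (-18, -14)) = 28.1603
d((10, -11), (21, -5)) = 12.53
d((-13, -18), (-22, -17)) = 9.0554
d((-13, -18), (-9, -2)) = 16.4924
d((-13, -18), (-6, -14)) = 8.0623
d((-13, -18), (-25, -9)) = 15.0
d((-13, -18), (-18, -14)) = 6.4031
d((-13, -18), (21, -5)) = 36.4005
d((-22, -17), (-9, -2)) = 19.8494
d((-22, -17), (-6, -14)) = 16.2788
d((-22, -17), (-25, -9)) = 8.544
d((-22, -17), (-18, -14)) = 5.0 <-- minimum
d((-22, -17), (21, -5)) = 44.643
d((-9, -2), (-6, -14)) = 12.3693
d((-9, -2), (-25, -9)) = 17.4642
d((-9, -2), (-18, -14)) = 15.0
d((-9, -2), (21, -5)) = 30.1496
d((-6, -14), (-25, -9)) = 19.6469
d((-6, -14), (-18, -14)) = 12.0
d((-6, -14), (21, -5)) = 28.4605
d((-25, -9), (-18, -14)) = 8.6023
d((-25, -9), (21, -5)) = 46.1736
d((-18, -14), (21, -5)) = 40.025

Closest pair: (-22, -17) and (-18, -14) with distance 5.0

The closest pair is (-22, -17) and (-18, -14) with Euclidean distance 5.0. For 8 points, brute-force pairwise comparison is shown above. For large n, the divide-and-conquer algorithm (sort by x, recurse on halves, check the dividing strip) achieves O(n log n).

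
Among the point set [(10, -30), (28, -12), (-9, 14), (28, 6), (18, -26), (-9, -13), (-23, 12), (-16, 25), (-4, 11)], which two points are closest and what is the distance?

Computing all pairwise distances among 9 points:

d((10, -30), (28, -12)) = 25.4558
d((10, -30), (-9, 14)) = 47.927
d((10, -30), (28, 6)) = 40.2492
d((10, -30), (18, -26)) = 8.9443
d((10, -30), (-9, -13)) = 25.4951
d((10, -30), (-23, 12)) = 53.4135
d((10, -30), (-16, 25)) = 60.8358
d((10, -30), (-4, 11)) = 43.3244
d((28, -12), (-9, 14)) = 45.2217
d((28, -12), (28, 6)) = 18.0
d((28, -12), (18, -26)) = 17.2047
d((28, -12), (-9, -13)) = 37.0135
d((28, -12), (-23, 12)) = 56.3649
d((28, -12), (-16, 25)) = 57.4891
d((28, -12), (-4, 11)) = 39.4081
d((-9, 14), (28, 6)) = 37.855
d((-9, 14), (18, -26)) = 48.2597
d((-9, 14), (-9, -13)) = 27.0
d((-9, 14), (-23, 12)) = 14.1421
d((-9, 14), (-16, 25)) = 13.0384
d((-9, 14), (-4, 11)) = 5.831 <-- minimum
d((28, 6), (18, -26)) = 33.5261
d((28, 6), (-9, -13)) = 41.5933
d((28, 6), (-23, 12)) = 51.3517
d((28, 6), (-16, 25)) = 47.927
d((28, 6), (-4, 11)) = 32.3883
d((18, -26), (-9, -13)) = 29.9666
d((18, -26), (-23, 12)) = 55.9017
d((18, -26), (-16, 25)) = 61.2944
d((18, -26), (-4, 11)) = 43.0465
d((-9, -13), (-23, 12)) = 28.6531
d((-9, -13), (-16, 25)) = 38.6394
d((-9, -13), (-4, 11)) = 24.5153
d((-23, 12), (-16, 25)) = 14.7648
d((-23, 12), (-4, 11)) = 19.0263
d((-16, 25), (-4, 11)) = 18.4391

Closest pair: (-9, 14) and (-4, 11) with distance 5.831

The closest pair is (-9, 14) and (-4, 11) with Euclidean distance 5.831. For 9 points, brute-force pairwise comparison is shown above. For large n, the divide-and-conquer algorithm (sort by x, recurse on halves, check the dividing strip) achieves O(n log n).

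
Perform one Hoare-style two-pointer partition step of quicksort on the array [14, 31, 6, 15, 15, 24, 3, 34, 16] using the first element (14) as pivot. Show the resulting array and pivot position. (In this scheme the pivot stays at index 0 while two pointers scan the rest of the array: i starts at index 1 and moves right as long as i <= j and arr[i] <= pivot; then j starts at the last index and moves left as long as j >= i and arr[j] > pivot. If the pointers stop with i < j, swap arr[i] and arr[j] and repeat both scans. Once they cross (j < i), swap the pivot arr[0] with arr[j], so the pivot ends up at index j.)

Hoare-style two-pointer partition with pivot = 14:

Initial array: [14, 31, 6, 15, 15, 24, 3, 34, 16]

Pointers start at i = 1, j = 8.
i stops at index 1 (arr[1]=31 > 14), j stops at index 6 (arr[6]=3 <= 14): swap arr[1] and arr[6], array becomes [14, 3, 6, 15, 15, 24, 31, 34, 16]
i ends at 3, j ends at 2: the pointers have crossed (j < i), so scanning stops.

Swap pivot arr[0] with arr[2] to place pivot at position 2: [6, 3, 14, 15, 15, 24, 31, 34, 16]
Pivot position: 2

After partitioning with pivot 14, the array becomes [6, 3, 14, 15, 15, 24, 31, 34, 16]. The pivot is placed at index 2. All elements to the left of the pivot are <= 14, and all elements to the right are > 14.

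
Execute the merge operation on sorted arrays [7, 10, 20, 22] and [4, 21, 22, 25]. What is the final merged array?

Merging process:

Compare 7 vs 4: take 4 from right. Merged: [4]
Compare 7 vs 21: take 7 from left. Merged: [4, 7]
Compare 10 vs 21: take 10 from left. Merged: [4, 7, 10]
Compare 20 vs 21: take 20 from left. Merged: [4, 7, 10, 20]
Compare 22 vs 21: take 21 from right. Merged: [4, 7, 10, 20, 21]
Compare 22 vs 22: take 22 from left. Merged: [4, 7, 10, 20, 21, 22]
Append remaining from right: [22, 25]. Merged: [4, 7, 10, 20, 21, 22, 22, 25]

Final merged array: [4, 7, 10, 20, 21, 22, 22, 25]
Total comparisons: 6

The merged array is [4, 7, 10, 20, 21, 22, 22, 25], requiring 6 comparisons. The merge step runs in O(n) time where n is the total number of elements.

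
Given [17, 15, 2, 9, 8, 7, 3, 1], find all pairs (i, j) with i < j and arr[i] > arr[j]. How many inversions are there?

Finding inversions in [17, 15, 2, 9, 8, 7, 3, 1]:

(0, 1): arr[0]=17 > arr[1]=15
(0, 2): arr[0]=17 > arr[2]=2
(0, 3): arr[0]=17 > arr[3]=9
(0, 4): arr[0]=17 > arr[4]=8
(0, 5): arr[0]=17 > arr[5]=7
(0, 6): arr[0]=17 > arr[6]=3
(0, 7): arr[0]=17 > arr[7]=1
(1, 2): arr[1]=15 > arr[2]=2
(1, 3): arr[1]=15 > arr[3]=9
(1, 4): arr[1]=15 > arr[4]=8
(1, 5): arr[1]=15 > arr[5]=7
(1, 6): arr[1]=15 > arr[6]=3
(1, 7): arr[1]=15 > arr[7]=1
(2, 7): arr[2]=2 > arr[7]=1
(3, 4): arr[3]=9 > arr[4]=8
(3, 5): arr[3]=9 > arr[5]=7
(3, 6): arr[3]=9 > arr[6]=3
(3, 7): arr[3]=9 > arr[7]=1
(4, 5): arr[4]=8 > arr[5]=7
(4, 6): arr[4]=8 > arr[6]=3
(4, 7): arr[4]=8 > arr[7]=1
(5, 6): arr[5]=7 > arr[6]=3
(5, 7): arr[5]=7 > arr[7]=1
(6, 7): arr[6]=3 > arr[7]=1

Total inversions: 24

The array has 24 inversion(s): (0,1), (0,2), (0,3), (0,4), (0,5), (0,6), (0,7), (1,2), (1,3), (1,4), (1,5), (1,6), (1,7), (2,7), (3,4), (3,5), (3,6), (3,7), (4,5), (4,6), (4,7), (5,6), (5,7), (6,7). Each pair (i,j) satisfies i < j and arr[i] > arr[j].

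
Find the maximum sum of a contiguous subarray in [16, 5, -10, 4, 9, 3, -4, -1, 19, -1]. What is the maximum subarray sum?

Using Kadane's algorithm on [16, 5, -10, 4, 9, 3, -4, -1, 19, -1]:

Scanning through the array:
Position 1 (value 5): max_ending_here = 21, max_so_far = 21
Position 2 (value -10): max_ending_here = 11, max_so_far = 21
Position 3 (value 4): max_ending_here = 15, max_so_far = 21
Position 4 (value 9): max_ending_here = 24, max_so_far = 24
Position 5 (value 3): max_ending_here = 27, max_so_far = 27
Position 6 (value -4): max_ending_here = 23, max_so_far = 27
Position 7 (value -1): max_ending_here = 22, max_so_far = 27
Position 8 (value 19): max_ending_here = 41, max_so_far = 41
Position 9 (value -1): max_ending_here = 40, max_so_far = 41

Maximum subarray: [16, 5, -10, 4, 9, 3, -4, -1, 19]
Maximum sum: 41

The maximum subarray is [16, 5, -10, 4, 9, 3, -4, -1, 19] with sum 41. This subarray runs from index 0 to index 8.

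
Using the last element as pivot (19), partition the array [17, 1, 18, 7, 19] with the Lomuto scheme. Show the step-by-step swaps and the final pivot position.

Lomuto partition with pivot = 19:

Initial array: [17, 1, 18, 7, 19]

arr[0]=17 <= 19: swap with position 0, array becomes [17, 1, 18, 7, 19]
arr[1]=1 <= 19: swap with position 1, array becomes [17, 1, 18, 7, 19]
arr[2]=18 <= 19: swap with position 2, array becomes [17, 1, 18, 7, 19]
arr[3]=7 <= 19: swap with position 3, array becomes [17, 1, 18, 7, 19]

Place pivot at position 4: [17, 1, 18, 7, 19]
Pivot position: 4

After partitioning with pivot 19, the array becomes [17, 1, 18, 7, 19]. The pivot is placed at index 4. All elements to the left of the pivot are <= 19, and all elements to the right are > 19.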